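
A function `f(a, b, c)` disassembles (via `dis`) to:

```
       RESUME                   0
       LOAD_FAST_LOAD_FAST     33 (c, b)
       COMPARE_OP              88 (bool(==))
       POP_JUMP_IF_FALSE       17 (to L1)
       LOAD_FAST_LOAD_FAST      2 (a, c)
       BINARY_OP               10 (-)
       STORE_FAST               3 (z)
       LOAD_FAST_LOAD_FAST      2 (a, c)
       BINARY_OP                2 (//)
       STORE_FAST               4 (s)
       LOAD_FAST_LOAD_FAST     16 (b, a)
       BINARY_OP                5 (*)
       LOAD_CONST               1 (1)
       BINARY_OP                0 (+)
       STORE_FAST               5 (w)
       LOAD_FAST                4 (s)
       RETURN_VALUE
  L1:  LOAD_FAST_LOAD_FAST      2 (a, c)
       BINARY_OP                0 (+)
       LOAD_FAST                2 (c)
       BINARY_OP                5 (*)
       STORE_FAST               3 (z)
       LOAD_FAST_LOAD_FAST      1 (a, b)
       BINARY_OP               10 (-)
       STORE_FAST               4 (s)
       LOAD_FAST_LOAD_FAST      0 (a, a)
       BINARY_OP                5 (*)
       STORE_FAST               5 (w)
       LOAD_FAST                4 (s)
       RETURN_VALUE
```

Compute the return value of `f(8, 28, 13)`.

LOAD_FAST_LOAD_FAST c,b → push 13,28. Stack: [13, 28]
COMPARE_OP bool(==) → 13 vs 28 = False. Stack: [False]
POP_JUMP_IF_FALSE → pop False; jump. Stack: []
LOAD_FAST_LOAD_FAST a,c → push 8,13. Stack: [8, 13]
BINARY_OP + → 8 + 13 = 21. Stack: [21]
LOAD_FAST c → push 13. Stack: [21, 13]
BINARY_OP * → 21 * 13 = 273. Stack: [273]
STORE_FAST z → z=273. Stack: []
LOAD_FAST_LOAD_FAST a,b → push 8,28. Stack: [8, 28]
BINARY_OP - → 8 - 28 = -20. Stack: [-20]
STORE_FAST s → s=-20. Stack: []
LOAD_FAST_LOAD_FAST a,a → push 8,8. Stack: [8, 8]
BINARY_OP * → 8 * 8 = 64. Stack: [64]
STORE_FAST w → w=64. Stack: []
LOAD_FAST s → push -20. Stack: [-20]
RETURN_VALUE → return -20.

-20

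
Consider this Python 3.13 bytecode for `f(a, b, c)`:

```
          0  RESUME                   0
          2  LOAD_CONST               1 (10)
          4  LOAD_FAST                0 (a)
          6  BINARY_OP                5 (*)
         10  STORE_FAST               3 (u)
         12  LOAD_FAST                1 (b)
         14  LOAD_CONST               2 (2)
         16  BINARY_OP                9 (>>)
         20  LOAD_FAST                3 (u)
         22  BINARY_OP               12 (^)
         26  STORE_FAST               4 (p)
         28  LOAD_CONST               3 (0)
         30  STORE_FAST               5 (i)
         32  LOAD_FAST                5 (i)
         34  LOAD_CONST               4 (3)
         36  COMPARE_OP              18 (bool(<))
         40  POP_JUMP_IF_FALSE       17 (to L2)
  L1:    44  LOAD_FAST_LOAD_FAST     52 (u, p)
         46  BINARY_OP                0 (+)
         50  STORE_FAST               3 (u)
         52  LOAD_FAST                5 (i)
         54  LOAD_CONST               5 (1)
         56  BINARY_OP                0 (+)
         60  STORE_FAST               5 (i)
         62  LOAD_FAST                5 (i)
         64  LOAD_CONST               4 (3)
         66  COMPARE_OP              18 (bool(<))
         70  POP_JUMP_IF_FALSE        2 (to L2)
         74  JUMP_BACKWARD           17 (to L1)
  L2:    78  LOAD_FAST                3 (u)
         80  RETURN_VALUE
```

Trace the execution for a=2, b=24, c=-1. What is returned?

LOAD_CONST → push 10. Stack: [10]
LOAD_FAST a → push 2. Stack: [10, 2]
BINARY_OP * → 10 * 2 = 20. Stack: [20]
STORE_FAST u → u=20. Stack: []
LOAD_FAST b → push 24. Stack: [24]
LOAD_CONST → push 2. Stack: [24, 2]
BINARY_OP >> → 24 >> 2 = 6. Stack: [6]
LOAD_FAST u → push 20. Stack: [6, 20]
BINARY_OP ^ → 6 ^ 20 = 18. Stack: [18]
STORE_FAST p → p=18. Stack: []
LOAD_CONST → push 0. Stack: [0]
STORE_FAST i → i=0. Stack: []
LOAD_FAST i → push 0. Stack: [0]
LOAD_CONST → push 3. Stack: [0, 3]
COMPARE_OP bool(<) → 0 vs 3 = True. Stack: [True]
POP_JUMP_IF_FALSE → pop True; no jump. Stack: []
LOAD_FAST_LOAD_FAST u,p → push 20,18. Stack: [20, 18]
BINARY_OP + → 20 + 18 = 38. Stack: [38]
STORE_FAST u → u=38. Stack: []
LOAD_FAST i → push 0. Stack: [0]
LOAD_CONST → push 1. Stack: [0, 1]
BINARY_OP + → 0 + 1 = 1. Stack: [1]
STORE_FAST i → i=1. Stack: []
LOAD_FAST i → push 1. Stack: [1]
LOAD_CONST → push 3. Stack: [1, 3]
COMPARE_OP bool(<) → 1 vs 3 = True. Stack: [True]
POP_JUMP_IF_FALSE → pop True; no jump. Stack: []
LOAD_FAST_LOAD_FAST u,p → push 38,18. Stack: [38, 18]
BINARY_OP + → 38 + 18 = 56. Stack: [56]
STORE_FAST u → u=56. Stack: []
LOAD_FAST i → push 1. Stack: [1]
LOAD_CONST → push 1. Stack: [1, 1]
BINARY_OP + → 1 + 1 = 2. Stack: [2]
STORE_FAST i → i=2. Stack: []
LOAD_FAST i → push 2. Stack: [2]
LOAD_CONST → push 3. Stack: [2, 3]
COMPARE_OP bool(<) → 2 vs 3 = True. Stack: [True]
POP_JUMP_IF_FALSE → pop True; no jump. Stack: []
LOAD_FAST_LOAD_FAST u,p → push 56,18. Stack: [56, 18]
BINARY_OP + → 56 + 18 = 74. Stack: [74]
STORE_FAST u → u=74. Stack: []
LOAD_FAST i → push 2. Stack: [2]
LOAD_CONST → push 1. Stack: [2, 1]
BINARY_OP + → 2 + 1 = 3. Stack: [3]
STORE_FAST i → i=3. Stack: []
LOAD_FAST i → push 3. Stack: [3]
LOAD_CONST → push 3. Stack: [3, 3]
COMPARE_OP bool(<) → 3 vs 3 = False. Stack: [False]
POP_JUMP_IF_FALSE → pop False; jump. Stack: []
LOAD_FAST u → push 74. Stack: [74]
RETURN_VALUE → return 74.

74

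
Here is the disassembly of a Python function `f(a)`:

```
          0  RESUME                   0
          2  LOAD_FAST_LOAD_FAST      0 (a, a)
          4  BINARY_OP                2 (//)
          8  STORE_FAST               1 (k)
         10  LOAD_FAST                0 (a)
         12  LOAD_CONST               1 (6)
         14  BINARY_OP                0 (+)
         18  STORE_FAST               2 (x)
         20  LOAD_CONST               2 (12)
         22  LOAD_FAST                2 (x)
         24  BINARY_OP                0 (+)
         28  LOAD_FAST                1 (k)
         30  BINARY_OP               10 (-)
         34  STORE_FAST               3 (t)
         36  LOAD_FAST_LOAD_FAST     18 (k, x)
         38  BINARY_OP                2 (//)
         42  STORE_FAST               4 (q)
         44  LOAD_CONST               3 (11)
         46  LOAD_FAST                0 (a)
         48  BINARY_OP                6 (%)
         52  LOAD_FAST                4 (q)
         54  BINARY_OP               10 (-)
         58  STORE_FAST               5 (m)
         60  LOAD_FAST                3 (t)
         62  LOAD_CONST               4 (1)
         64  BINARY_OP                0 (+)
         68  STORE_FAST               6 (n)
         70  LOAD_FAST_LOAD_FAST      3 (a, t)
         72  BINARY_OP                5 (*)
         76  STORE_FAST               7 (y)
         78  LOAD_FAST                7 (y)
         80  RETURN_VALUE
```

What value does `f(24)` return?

LOAD_FAST_LOAD_FAST a,a → push 24,24. Stack: [24, 24]
BINARY_OP // → 24 // 24 = 1. Stack: [1]
STORE_FAST k → k=1. Stack: []
LOAD_FAST a → push 24. Stack: [24]
LOAD_CONST → push 6. Stack: [24, 6]
BINARY_OP + → 24 + 6 = 30. Stack: [30]
STORE_FAST x → x=30. Stack: []
LOAD_CONST → push 12. Stack: [12]
LOAD_FAST x → push 30. Stack: [12, 30]
BINARY_OP + → 12 + 30 = 42. Stack: [42]
LOAD_FAST k → push 1. Stack: [42, 1]
BINARY_OP - → 42 - 1 = 41. Stack: [41]
STORE_FAST t → t=41. Stack: []
LOAD_FAST_LOAD_FAST k,x → push 1,30. Stack: [1, 30]
BINARY_OP // → 1 // 30 = 0. Stack: [0]
STORE_FAST q → q=0. Stack: []
LOAD_CONST → push 11. Stack: [11]
LOAD_FAST a → push 24. Stack: [11, 24]
BINARY_OP % → 11 % 24 = 11. Stack: [11]
LOAD_FAST q → push 0. Stack: [11, 0]
BINARY_OP - → 11 - 0 = 11. Stack: [11]
STORE_FAST m → m=11. Stack: []
LOAD_FAST t → push 41. Stack: [41]
LOAD_CONST → push 1. Stack: [41, 1]
BINARY_OP + → 41 + 1 = 42. Stack: [42]
STORE_FAST n → n=42. Stack: []
LOAD_FAST_LOAD_FAST a,t → push 24,41. Stack: [24, 41]
BINARY_OP * → 24 * 41 = 984. Stack: [984]
STORE_FAST y → y=984. Stack: []
LOAD_FAST y → push 984. Stack: [984]
RETURN_VALUE → return 984.

984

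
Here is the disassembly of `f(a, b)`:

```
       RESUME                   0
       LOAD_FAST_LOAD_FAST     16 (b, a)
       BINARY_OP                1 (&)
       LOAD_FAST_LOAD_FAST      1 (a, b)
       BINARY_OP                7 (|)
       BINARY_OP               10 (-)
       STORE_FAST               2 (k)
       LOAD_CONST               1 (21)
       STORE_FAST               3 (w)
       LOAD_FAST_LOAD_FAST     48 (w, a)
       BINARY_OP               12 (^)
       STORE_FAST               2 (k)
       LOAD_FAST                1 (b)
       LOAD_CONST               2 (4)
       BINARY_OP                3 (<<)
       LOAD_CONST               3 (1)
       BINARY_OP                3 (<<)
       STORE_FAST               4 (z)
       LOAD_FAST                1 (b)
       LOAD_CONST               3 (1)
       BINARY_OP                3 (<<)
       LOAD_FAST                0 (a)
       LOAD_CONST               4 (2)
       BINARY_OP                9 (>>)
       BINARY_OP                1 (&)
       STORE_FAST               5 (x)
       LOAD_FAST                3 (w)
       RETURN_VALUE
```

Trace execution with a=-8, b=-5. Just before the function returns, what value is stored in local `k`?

LOAD_FAST_LOAD_FAST b,a → push -5,-8. Stack: [-5, -8]
BINARY_OP & → -5 & -8 = -8. Stack: [-8]
LOAD_FAST_LOAD_FAST a,b → push -8,-5. Stack: [-8, -8, -5]
BINARY_OP | → -8 | -5 = -5. Stack: [-8, -5]
BINARY_OP - → -8 - -5 = -3. Stack: [-3]
STORE_FAST k → k=-3. Stack: []
LOAD_CONST → push 21. Stack: [21]
STORE_FAST w → w=21. Stack: []
LOAD_FAST_LOAD_FAST w,a → push 21,-8. Stack: [21, -8]
BINARY_OP ^ → 21 ^ -8 = -19. Stack: [-19]
STORE_FAST k → k=-19. Stack: []
LOAD_FAST b → push -5. Stack: [-5]
LOAD_CONST → push 4. Stack: [-5, 4]
BINARY_OP << → -5 << 4 = -80. Stack: [-80]
LOAD_CONST → push 1. Stack: [-80, 1]
BINARY_OP << → -80 << 1 = -160. Stack: [-160]
STORE_FAST z → z=-160. Stack: []
LOAD_FAST b → push -5. Stack: [-5]
LOAD_CONST → push 1. Stack: [-5, 1]
BINARY_OP << → -5 << 1 = -10. Stack: [-10]
LOAD_FAST a → push -8. Stack: [-10, -8]
LOAD_CONST → push 2. Stack: [-10, -8, 2]
BINARY_OP >> → -8 >> 2 = -2. Stack: [-10, -2]
BINARY_OP & → -10 & -2 = -10. Stack: [-10]
STORE_FAST x → x=-10. Stack: []
LOAD_FAST w → push 21. Stack: [21]
RETURN_VALUE → return 21.

-19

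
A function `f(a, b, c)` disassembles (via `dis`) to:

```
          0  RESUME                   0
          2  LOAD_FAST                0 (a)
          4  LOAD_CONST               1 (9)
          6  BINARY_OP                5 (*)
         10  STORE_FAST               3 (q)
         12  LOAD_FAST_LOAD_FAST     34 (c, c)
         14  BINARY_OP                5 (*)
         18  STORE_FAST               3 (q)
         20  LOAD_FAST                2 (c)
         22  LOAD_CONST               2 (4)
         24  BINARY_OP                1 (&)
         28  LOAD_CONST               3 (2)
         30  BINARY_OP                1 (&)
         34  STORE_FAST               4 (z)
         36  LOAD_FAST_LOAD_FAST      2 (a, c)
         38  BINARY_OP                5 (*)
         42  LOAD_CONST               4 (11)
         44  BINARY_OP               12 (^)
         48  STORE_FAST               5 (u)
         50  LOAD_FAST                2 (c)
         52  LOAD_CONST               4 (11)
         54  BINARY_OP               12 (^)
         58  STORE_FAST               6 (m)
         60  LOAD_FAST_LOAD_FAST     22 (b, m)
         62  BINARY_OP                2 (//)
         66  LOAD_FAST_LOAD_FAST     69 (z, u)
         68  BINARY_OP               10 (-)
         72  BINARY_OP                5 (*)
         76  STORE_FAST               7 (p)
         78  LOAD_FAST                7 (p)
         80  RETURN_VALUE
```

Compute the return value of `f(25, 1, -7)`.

-166

LOAD_FAST a → push 25. Stack: [25]
LOAD_CONST → push 9. Stack: [25, 9]
BINARY_OP * → 25 * 9 = 225. Stack: [225]
STORE_FAST q → q=225. Stack: []
LOAD_FAST_LOAD_FAST c,c → push -7,-7. Stack: [-7, -7]
BINARY_OP * → -7 * -7 = 49. Stack: [49]
STORE_FAST q → q=49. Stack: []
LOAD_FAST c → push -7. Stack: [-7]
LOAD_CONST → push 4. Stack: [-7, 4]
BINARY_OP & → -7 & 4 = 0. Stack: [0]
LOAD_CONST → push 2. Stack: [0, 2]
BINARY_OP & → 0 & 2 = 0. Stack: [0]
STORE_FAST z → z=0. Stack: []
LOAD_FAST_LOAD_FAST a,c → push 25,-7. Stack: [25, -7]
BINARY_OP * → 25 * -7 = -175. Stack: [-175]
LOAD_CONST → push 11. Stack: [-175, 11]
BINARY_OP ^ → -175 ^ 11 = -166. Stack: [-166]
STORE_FAST u → u=-166. Stack: []
LOAD_FAST c → push -7. Stack: [-7]
LOAD_CONST → push 11. Stack: [-7, 11]
BINARY_OP ^ → -7 ^ 11 = -14. Stack: [-14]
STORE_FAST m → m=-14. Stack: []
LOAD_FAST_LOAD_FAST b,m → push 1,-14. Stack: [1, -14]
BINARY_OP // → 1 // -14 = -1. Stack: [-1]
LOAD_FAST_LOAD_FAST z,u → push 0,-166. Stack: [-1, 0, -166]
BINARY_OP - → 0 - -166 = 166. Stack: [-1, 166]
BINARY_OP * → -1 * 166 = -166. Stack: [-166]
STORE_FAST p → p=-166. Stack: []
LOAD_FAST p → push -166. Stack: [-166]
RETURN_VALUE → return -166.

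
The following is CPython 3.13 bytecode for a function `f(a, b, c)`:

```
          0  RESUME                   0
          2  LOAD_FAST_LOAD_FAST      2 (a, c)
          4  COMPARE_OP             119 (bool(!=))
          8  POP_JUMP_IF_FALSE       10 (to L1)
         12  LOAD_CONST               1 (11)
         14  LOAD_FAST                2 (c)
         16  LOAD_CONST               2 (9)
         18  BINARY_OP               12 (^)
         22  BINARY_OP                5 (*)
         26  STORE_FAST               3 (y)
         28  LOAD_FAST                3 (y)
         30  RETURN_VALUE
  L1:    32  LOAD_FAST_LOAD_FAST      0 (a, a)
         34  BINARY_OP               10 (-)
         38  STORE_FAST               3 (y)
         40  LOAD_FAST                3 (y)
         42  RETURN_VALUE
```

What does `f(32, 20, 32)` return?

0

LOAD_FAST_LOAD_FAST a,c → push 32,32. Stack: [32, 32]
COMPARE_OP bool(!=) → 32 vs 32 = False. Stack: [False]
POP_JUMP_IF_FALSE → pop False; jump. Stack: []
LOAD_FAST_LOAD_FAST a,a → push 32,32. Stack: [32, 32]
BINARY_OP - → 32 - 32 = 0. Stack: [0]
STORE_FAST y → y=0. Stack: []
LOAD_FAST y → push 0. Stack: [0]
RETURN_VALUE → return 0.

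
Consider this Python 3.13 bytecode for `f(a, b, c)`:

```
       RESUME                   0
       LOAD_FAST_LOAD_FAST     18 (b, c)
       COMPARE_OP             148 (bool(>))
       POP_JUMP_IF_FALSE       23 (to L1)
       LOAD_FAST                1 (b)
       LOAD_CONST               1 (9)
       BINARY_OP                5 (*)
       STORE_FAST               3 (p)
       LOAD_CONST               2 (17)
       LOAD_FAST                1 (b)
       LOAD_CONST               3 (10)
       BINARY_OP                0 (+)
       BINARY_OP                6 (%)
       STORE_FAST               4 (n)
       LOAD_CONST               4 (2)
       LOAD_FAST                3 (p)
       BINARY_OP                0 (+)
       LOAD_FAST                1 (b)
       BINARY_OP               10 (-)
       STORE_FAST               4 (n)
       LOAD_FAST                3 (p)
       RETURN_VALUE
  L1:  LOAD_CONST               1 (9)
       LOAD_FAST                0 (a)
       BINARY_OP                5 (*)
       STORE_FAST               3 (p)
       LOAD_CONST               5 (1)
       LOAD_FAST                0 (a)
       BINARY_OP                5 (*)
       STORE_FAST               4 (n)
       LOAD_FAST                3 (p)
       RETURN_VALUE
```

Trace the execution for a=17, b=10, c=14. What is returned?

153

LOAD_FAST_LOAD_FAST b,c → push 10,14. Stack: [10, 14]
COMPARE_OP bool(>) → 10 vs 14 = False. Stack: [False]
POP_JUMP_IF_FALSE → pop False; jump. Stack: []
LOAD_CONST → push 9. Stack: [9]
LOAD_FAST a → push 17. Stack: [9, 17]
BINARY_OP * → 9 * 17 = 153. Stack: [153]
STORE_FAST p → p=153. Stack: []
LOAD_CONST → push 1. Stack: [1]
LOAD_FAST a → push 17. Stack: [1, 17]
BINARY_OP * → 1 * 17 = 17. Stack: [17]
STORE_FAST n → n=17. Stack: []
LOAD_FAST p → push 153. Stack: [153]
RETURN_VALUE → return 153.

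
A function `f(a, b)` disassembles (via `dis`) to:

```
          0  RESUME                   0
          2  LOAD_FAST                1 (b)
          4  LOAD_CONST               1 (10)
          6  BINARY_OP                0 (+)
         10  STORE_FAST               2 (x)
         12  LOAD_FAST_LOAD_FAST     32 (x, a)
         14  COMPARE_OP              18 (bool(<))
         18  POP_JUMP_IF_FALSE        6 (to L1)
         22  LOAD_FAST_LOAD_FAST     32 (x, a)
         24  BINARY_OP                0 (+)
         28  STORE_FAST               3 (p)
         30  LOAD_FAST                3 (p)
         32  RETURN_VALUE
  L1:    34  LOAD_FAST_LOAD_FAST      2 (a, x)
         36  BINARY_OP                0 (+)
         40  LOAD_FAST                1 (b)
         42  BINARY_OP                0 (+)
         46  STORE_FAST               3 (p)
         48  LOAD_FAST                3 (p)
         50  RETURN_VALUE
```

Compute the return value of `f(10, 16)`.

52

LOAD_FAST b → push 16. Stack: [16]
LOAD_CONST → push 10. Stack: [16, 10]
BINARY_OP + → 16 + 10 = 26. Stack: [26]
STORE_FAST x → x=26. Stack: []
LOAD_FAST_LOAD_FAST x,a → push 26,10. Stack: [26, 10]
COMPARE_OP bool(<) → 26 vs 10 = False. Stack: [False]
POP_JUMP_IF_FALSE → pop False; jump. Stack: []
LOAD_FAST_LOAD_FAST a,x → push 10,26. Stack: [10, 26]
BINARY_OP + → 10 + 26 = 36. Stack: [36]
LOAD_FAST b → push 16. Stack: [36, 16]
BINARY_OP + → 36 + 16 = 52. Stack: [52]
STORE_FAST p → p=52. Stack: []
LOAD_FAST p → push 52. Stack: [52]
RETURN_VALUE → return 52.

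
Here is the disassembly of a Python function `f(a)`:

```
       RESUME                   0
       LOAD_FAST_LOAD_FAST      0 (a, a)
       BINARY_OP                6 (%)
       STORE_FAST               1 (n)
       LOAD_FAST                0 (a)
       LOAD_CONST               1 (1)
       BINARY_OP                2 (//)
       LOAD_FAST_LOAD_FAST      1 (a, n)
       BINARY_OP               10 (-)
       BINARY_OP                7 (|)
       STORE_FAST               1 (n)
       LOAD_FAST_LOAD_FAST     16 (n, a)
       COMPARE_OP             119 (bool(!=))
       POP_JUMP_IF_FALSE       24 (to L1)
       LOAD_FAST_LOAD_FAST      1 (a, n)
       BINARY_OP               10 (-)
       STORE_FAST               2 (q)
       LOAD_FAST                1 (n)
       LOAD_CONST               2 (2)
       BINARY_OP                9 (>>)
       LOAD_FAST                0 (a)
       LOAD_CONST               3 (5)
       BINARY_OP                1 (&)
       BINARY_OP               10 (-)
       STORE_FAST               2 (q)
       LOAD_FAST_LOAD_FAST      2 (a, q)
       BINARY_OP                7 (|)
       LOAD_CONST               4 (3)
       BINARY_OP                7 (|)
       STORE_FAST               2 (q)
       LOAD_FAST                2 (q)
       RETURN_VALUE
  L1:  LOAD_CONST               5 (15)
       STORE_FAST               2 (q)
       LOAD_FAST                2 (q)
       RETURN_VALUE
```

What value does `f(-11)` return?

LOAD_FAST_LOAD_FAST a,a → push -11,-11. Stack: [-11, -11]
BINARY_OP % → -11 % -11 = 0. Stack: [0]
STORE_FAST n → n=0. Stack: []
LOAD_FAST a → push -11. Stack: [-11]
LOAD_CONST → push 1. Stack: [-11, 1]
BINARY_OP // → -11 // 1 = -11. Stack: [-11]
LOAD_FAST_LOAD_FAST a,n → push -11,0. Stack: [-11, -11, 0]
BINARY_OP - → -11 - 0 = -11. Stack: [-11, -11]
BINARY_OP | → -11 | -11 = -11. Stack: [-11]
STORE_FAST n → n=-11. Stack: []
LOAD_FAST_LOAD_FAST n,a → push -11,-11. Stack: [-11, -11]
COMPARE_OP bool(!=) → -11 vs -11 = False. Stack: [False]
POP_JUMP_IF_FALSE → pop False; jump. Stack: []
LOAD_CONST → push 15. Stack: [15]
STORE_FAST q → q=15. Stack: []
LOAD_FAST q → push 15. Stack: [15]
RETURN_VALUE → return 15.

15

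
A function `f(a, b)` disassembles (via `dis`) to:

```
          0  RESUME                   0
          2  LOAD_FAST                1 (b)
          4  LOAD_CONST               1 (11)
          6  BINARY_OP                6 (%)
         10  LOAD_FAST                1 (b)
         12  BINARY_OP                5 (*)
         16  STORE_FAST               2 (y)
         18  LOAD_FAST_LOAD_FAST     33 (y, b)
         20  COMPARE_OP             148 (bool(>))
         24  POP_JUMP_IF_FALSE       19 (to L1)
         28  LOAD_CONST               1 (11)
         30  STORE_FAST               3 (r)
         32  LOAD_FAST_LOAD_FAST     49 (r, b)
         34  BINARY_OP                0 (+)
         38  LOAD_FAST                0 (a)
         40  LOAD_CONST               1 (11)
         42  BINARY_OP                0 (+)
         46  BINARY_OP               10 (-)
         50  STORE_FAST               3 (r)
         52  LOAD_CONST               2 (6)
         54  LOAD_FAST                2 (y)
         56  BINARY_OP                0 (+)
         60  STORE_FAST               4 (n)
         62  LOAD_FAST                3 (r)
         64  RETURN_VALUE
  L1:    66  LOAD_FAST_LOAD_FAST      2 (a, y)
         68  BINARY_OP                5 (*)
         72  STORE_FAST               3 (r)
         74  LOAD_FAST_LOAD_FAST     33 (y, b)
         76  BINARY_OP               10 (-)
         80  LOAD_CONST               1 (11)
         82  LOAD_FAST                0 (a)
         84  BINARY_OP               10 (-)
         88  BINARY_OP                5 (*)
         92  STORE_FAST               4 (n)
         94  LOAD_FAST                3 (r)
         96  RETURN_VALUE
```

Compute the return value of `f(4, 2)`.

-2

LOAD_FAST b → push 2. Stack: [2]
LOAD_CONST → push 11. Stack: [2, 11]
BINARY_OP % → 2 % 11 = 2. Stack: [2]
LOAD_FAST b → push 2. Stack: [2, 2]
BINARY_OP * → 2 * 2 = 4. Stack: [4]
STORE_FAST y → y=4. Stack: []
LOAD_FAST_LOAD_FAST y,b → push 4,2. Stack: [4, 2]
COMPARE_OP bool(>) → 4 vs 2 = True. Stack: [True]
POP_JUMP_IF_FALSE → pop True; no jump. Stack: []
LOAD_CONST → push 11. Stack: [11]
STORE_FAST r → r=11. Stack: []
LOAD_FAST_LOAD_FAST r,b → push 11,2. Stack: [11, 2]
BINARY_OP + → 11 + 2 = 13. Stack: [13]
LOAD_FAST a → push 4. Stack: [13, 4]
LOAD_CONST → push 11. Stack: [13, 4, 11]
BINARY_OP + → 4 + 11 = 15. Stack: [13, 15]
BINARY_OP - → 13 - 15 = -2. Stack: [-2]
STORE_FAST r → r=-2. Stack: []
LOAD_CONST → push 6. Stack: [6]
LOAD_FAST y → push 4. Stack: [6, 4]
BINARY_OP + → 6 + 4 = 10. Stack: [10]
STORE_FAST n → n=10. Stack: []
LOAD_FAST r → push -2. Stack: [-2]
RETURN_VALUE → return -2.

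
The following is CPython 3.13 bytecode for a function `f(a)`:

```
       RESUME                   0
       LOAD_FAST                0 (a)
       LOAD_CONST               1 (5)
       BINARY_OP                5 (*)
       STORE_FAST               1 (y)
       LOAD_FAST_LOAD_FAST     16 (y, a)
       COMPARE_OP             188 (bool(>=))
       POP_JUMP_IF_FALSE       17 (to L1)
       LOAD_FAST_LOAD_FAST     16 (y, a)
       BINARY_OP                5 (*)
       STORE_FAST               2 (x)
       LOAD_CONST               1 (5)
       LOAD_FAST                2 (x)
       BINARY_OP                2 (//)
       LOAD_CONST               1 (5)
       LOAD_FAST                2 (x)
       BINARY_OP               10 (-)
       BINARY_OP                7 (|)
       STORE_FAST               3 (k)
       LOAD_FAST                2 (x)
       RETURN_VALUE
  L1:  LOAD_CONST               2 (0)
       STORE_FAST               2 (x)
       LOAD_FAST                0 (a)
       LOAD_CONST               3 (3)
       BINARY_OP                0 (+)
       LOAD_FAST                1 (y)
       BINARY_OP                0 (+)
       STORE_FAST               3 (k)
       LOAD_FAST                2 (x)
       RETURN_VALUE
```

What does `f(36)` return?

LOAD_FAST a → push 36. Stack: [36]
LOAD_CONST → push 5. Stack: [36, 5]
BINARY_OP * → 36 * 5 = 180. Stack: [180]
STORE_FAST y → y=180. Stack: []
LOAD_FAST_LOAD_FAST y,a → push 180,36. Stack: [180, 36]
COMPARE_OP bool(>=) → 180 vs 36 = True. Stack: [True]
POP_JUMP_IF_FALSE → pop True; no jump. Stack: []
LOAD_FAST_LOAD_FAST y,a → push 180,36. Stack: [180, 36]
BINARY_OP * → 180 * 36 = 6480. Stack: [6480]
STORE_FAST x → x=6480. Stack: []
LOAD_CONST → push 5. Stack: [5]
LOAD_FAST x → push 6480. Stack: [5, 6480]
BINARY_OP // → 5 // 6480 = 0. Stack: [0]
LOAD_CONST → push 5. Stack: [0, 5]
LOAD_FAST x → push 6480. Stack: [0, 5, 6480]
BINARY_OP - → 5 - 6480 = -6475. Stack: [0, -6475]
BINARY_OP | → 0 | -6475 = -6475. Stack: [-6475]
STORE_FAST k → k=-6475. Stack: []
LOAD_FAST x → push 6480. Stack: [6480]
RETURN_VALUE → return 6480.

6480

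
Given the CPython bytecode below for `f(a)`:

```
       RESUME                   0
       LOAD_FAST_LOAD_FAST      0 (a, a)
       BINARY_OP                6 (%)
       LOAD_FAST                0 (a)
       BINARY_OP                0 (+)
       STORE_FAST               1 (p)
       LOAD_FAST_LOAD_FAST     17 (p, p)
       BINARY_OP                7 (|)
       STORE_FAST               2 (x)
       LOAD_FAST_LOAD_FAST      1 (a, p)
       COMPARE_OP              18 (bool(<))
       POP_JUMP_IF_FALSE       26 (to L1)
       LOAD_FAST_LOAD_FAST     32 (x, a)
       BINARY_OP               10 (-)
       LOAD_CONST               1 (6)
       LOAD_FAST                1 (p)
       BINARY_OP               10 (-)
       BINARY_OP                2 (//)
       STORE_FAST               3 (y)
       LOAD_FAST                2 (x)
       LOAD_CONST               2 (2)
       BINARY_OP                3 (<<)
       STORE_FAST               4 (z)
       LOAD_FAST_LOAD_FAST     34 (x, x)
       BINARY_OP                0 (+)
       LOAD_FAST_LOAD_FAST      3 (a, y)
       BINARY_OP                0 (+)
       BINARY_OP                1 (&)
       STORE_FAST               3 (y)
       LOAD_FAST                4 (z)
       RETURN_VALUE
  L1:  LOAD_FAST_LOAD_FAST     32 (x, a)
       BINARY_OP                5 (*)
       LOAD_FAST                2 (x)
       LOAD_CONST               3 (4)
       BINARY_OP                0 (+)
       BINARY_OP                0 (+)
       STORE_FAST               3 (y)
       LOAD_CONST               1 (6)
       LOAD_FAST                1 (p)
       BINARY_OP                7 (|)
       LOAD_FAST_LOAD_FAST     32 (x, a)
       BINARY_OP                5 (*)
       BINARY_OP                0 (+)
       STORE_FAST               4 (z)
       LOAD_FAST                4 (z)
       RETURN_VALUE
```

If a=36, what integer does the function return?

LOAD_FAST_LOAD_FAST a,a → push 36,36. Stack: [36, 36]
BINARY_OP % → 36 % 36 = 0. Stack: [0]
LOAD_FAST a → push 36. Stack: [0, 36]
BINARY_OP + → 0 + 36 = 36. Stack: [36]
STORE_FAST p → p=36. Stack: []
LOAD_FAST_LOAD_FAST p,p → push 36,36. Stack: [36, 36]
BINARY_OP | → 36 | 36 = 36. Stack: [36]
STORE_FAST x → x=36. Stack: []
LOAD_FAST_LOAD_FAST a,p → push 36,36. Stack: [36, 36]
COMPARE_OP bool(<) → 36 vs 36 = False. Stack: [False]
POP_JUMP_IF_FALSE → pop False; jump. Stack: []
LOAD_FAST_LOAD_FAST x,a → push 36,36. Stack: [36, 36]
BINARY_OP * → 36 * 36 = 1296. Stack: [1296]
LOAD_FAST x → push 36. Stack: [1296, 36]
LOAD_CONST → push 4. Stack: [1296, 36, 4]
BINARY_OP + → 36 + 4 = 40. Stack: [1296, 40]
BINARY_OP + → 1296 + 40 = 1336. Stack: [1336]
STORE_FAST y → y=1336. Stack: []
LOAD_CONST → push 6. Stack: [6]
LOAD_FAST p → push 36. Stack: [6, 36]
BINARY_OP | → 6 | 36 = 38. Stack: [38]
LOAD_FAST_LOAD_FAST x,a → push 36,36. Stack: [38, 36, 36]
BINARY_OP * → 36 * 36 = 1296. Stack: [38, 1296]
BINARY_OP + → 38 + 1296 = 1334. Stack: [1334]
STORE_FAST z → z=1334. Stack: []
LOAD_FAST z → push 1334. Stack: [1334]
RETURN_VALUE → return 1334.

1334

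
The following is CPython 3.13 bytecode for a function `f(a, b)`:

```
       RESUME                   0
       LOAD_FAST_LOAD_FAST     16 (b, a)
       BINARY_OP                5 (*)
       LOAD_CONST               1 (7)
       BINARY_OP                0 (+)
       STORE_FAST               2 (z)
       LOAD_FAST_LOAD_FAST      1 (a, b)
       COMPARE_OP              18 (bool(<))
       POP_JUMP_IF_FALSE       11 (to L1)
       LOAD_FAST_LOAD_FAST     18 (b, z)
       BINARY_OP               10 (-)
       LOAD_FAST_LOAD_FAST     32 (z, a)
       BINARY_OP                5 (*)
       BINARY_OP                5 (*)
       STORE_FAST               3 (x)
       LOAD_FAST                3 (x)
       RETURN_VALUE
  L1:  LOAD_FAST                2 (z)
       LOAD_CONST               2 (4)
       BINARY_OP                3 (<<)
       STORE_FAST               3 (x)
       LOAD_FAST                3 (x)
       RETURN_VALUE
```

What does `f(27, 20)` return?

LOAD_FAST_LOAD_FAST b,a → push 20,27. Stack: [20, 27]
BINARY_OP * → 20 * 27 = 540. Stack: [540]
LOAD_CONST → push 7. Stack: [540, 7]
BINARY_OP + → 540 + 7 = 547. Stack: [547]
STORE_FAST z → z=547. Stack: []
LOAD_FAST_LOAD_FAST a,b → push 27,20. Stack: [27, 20]
COMPARE_OP bool(<) → 27 vs 20 = False. Stack: [False]
POP_JUMP_IF_FALSE → pop False; jump. Stack: []
LOAD_FAST z → push 547. Stack: [547]
LOAD_CONST → push 4. Stack: [547, 4]
BINARY_OP << → 547 << 4 = 8752. Stack: [8752]
STORE_FAST x → x=8752. Stack: []
LOAD_FAST x → push 8752. Stack: [8752]
RETURN_VALUE → return 8752.

8752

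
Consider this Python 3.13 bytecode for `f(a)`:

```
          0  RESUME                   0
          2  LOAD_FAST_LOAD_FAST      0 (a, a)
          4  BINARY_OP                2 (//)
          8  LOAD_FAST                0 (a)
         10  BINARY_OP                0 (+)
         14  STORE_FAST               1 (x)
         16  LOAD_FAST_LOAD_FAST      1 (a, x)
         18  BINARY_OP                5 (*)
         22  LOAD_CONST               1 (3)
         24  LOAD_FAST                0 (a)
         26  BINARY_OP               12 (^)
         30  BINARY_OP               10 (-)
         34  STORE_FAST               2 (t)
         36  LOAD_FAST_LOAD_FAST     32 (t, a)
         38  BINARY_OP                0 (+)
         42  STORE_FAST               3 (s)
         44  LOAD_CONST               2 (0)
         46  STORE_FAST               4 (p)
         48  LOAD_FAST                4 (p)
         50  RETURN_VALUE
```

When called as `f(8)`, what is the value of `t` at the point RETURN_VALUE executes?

61

LOAD_FAST_LOAD_FAST a,a → push 8,8. Stack: [8, 8]
BINARY_OP // → 8 // 8 = 1. Stack: [1]
LOAD_FAST a → push 8. Stack: [1, 8]
BINARY_OP + → 1 + 8 = 9. Stack: [9]
STORE_FAST x → x=9. Stack: []
LOAD_FAST_LOAD_FAST a,x → push 8,9. Stack: [8, 9]
BINARY_OP * → 8 * 9 = 72. Stack: [72]
LOAD_CONST → push 3. Stack: [72, 3]
LOAD_FAST a → push 8. Stack: [72, 3, 8]
BINARY_OP ^ → 3 ^ 8 = 11. Stack: [72, 11]
BINARY_OP - → 72 - 11 = 61. Stack: [61]
STORE_FAST t → t=61. Stack: []
LOAD_FAST_LOAD_FAST t,a → push 61,8. Stack: [61, 8]
BINARY_OP + → 61 + 8 = 69. Stack: [69]
STORE_FAST s → s=69. Stack: []
LOAD_CONST → push 0. Stack: [0]
STORE_FAST p → p=0. Stack: []
LOAD_FAST p → push 0. Stack: [0]
RETURN_VALUE → return 0.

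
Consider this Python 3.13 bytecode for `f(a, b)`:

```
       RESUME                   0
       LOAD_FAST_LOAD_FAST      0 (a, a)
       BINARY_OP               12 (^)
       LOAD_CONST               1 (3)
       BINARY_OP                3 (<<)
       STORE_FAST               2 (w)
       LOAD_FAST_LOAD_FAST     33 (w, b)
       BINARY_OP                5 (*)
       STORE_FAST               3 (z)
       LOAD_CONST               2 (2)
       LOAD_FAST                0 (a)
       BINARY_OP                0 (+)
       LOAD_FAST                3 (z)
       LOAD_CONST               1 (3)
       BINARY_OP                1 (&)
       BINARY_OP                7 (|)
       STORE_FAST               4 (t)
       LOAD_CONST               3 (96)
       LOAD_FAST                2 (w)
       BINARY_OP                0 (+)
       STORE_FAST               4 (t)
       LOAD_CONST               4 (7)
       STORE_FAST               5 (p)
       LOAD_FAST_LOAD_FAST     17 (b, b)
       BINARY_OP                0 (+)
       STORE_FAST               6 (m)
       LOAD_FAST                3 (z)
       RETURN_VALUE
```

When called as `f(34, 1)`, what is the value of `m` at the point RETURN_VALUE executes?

2

LOAD_FAST_LOAD_FAST a,a → push 34,34. Stack: [34, 34]
BINARY_OP ^ → 34 ^ 34 = 0. Stack: [0]
LOAD_CONST → push 3. Stack: [0, 3]
BINARY_OP << → 0 << 3 = 0. Stack: [0]
STORE_FAST w → w=0. Stack: []
LOAD_FAST_LOAD_FAST w,b → push 0,1. Stack: [0, 1]
BINARY_OP * → 0 * 1 = 0. Stack: [0]
STORE_FAST z → z=0. Stack: []
LOAD_CONST → push 2. Stack: [2]
LOAD_FAST a → push 34. Stack: [2, 34]
BINARY_OP + → 2 + 34 = 36. Stack: [36]
LOAD_FAST z → push 0. Stack: [36, 0]
LOAD_CONST → push 3. Stack: [36, 0, 3]
BINARY_OP & → 0 & 3 = 0. Stack: [36, 0]
BINARY_OP | → 36 | 0 = 36. Stack: [36]
STORE_FAST t → t=36. Stack: []
LOAD_CONST → push 96. Stack: [96]
LOAD_FAST w → push 0. Stack: [96, 0]
BINARY_OP + → 96 + 0 = 96. Stack: [96]
STORE_FAST t → t=96. Stack: []
LOAD_CONST → push 7. Stack: [7]
STORE_FAST p → p=7. Stack: []
LOAD_FAST_LOAD_FAST b,b → push 1,1. Stack: [1, 1]
BINARY_OP + → 1 + 1 = 2. Stack: [2]
STORE_FAST m → m=2. Stack: []
LOAD_FAST z → push 0. Stack: [0]
RETURN_VALUE → return 0.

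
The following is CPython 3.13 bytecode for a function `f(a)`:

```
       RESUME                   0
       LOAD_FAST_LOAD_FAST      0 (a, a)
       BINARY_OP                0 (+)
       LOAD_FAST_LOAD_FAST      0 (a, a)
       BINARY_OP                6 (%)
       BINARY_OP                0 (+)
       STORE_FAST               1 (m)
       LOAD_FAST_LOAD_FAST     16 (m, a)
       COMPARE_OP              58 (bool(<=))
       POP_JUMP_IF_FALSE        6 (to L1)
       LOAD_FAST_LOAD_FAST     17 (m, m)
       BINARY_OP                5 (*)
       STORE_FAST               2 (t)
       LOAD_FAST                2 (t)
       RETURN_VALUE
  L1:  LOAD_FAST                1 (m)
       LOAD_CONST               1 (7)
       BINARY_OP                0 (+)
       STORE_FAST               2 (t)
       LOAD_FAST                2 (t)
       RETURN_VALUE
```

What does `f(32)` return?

71

LOAD_FAST_LOAD_FAST a,a → push 32,32. Stack: [32, 32]
BINARY_OP + → 32 + 32 = 64. Stack: [64]
LOAD_FAST_LOAD_FAST a,a → push 32,32. Stack: [64, 32, 32]
BINARY_OP % → 32 % 32 = 0. Stack: [64, 0]
BINARY_OP + → 64 + 0 = 64. Stack: [64]
STORE_FAST m → m=64. Stack: []
LOAD_FAST_LOAD_FAST m,a → push 64,32. Stack: [64, 32]
COMPARE_OP bool(<=) → 64 vs 32 = False. Stack: [False]
POP_JUMP_IF_FALSE → pop False; jump. Stack: []
LOAD_FAST m → push 64. Stack: [64]
LOAD_CONST → push 7. Stack: [64, 7]
BINARY_OP + → 64 + 7 = 71. Stack: [71]
STORE_FAST t → t=71. Stack: []
LOAD_FAST t → push 71. Stack: [71]
RETURN_VALUE → return 71.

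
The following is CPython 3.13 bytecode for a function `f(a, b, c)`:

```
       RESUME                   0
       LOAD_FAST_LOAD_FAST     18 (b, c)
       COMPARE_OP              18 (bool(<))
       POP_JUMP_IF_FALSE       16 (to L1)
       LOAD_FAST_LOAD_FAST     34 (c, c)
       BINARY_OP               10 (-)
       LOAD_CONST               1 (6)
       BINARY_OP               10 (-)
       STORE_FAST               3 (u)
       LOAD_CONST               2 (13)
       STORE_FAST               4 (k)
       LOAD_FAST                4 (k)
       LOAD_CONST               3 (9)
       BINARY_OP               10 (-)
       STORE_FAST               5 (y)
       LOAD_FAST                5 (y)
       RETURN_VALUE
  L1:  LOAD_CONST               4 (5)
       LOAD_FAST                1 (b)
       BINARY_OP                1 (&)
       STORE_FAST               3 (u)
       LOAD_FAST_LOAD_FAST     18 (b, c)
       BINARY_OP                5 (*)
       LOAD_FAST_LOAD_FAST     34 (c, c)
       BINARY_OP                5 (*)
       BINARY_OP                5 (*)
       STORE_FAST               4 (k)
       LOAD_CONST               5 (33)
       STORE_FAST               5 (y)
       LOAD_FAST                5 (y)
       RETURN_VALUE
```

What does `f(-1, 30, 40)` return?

4

LOAD_FAST_LOAD_FAST b,c → push 30,40. Stack: [30, 40]
COMPARE_OP bool(<) → 30 vs 40 = True. Stack: [True]
POP_JUMP_IF_FALSE → pop True; no jump. Stack: []
LOAD_FAST_LOAD_FAST c,c → push 40,40. Stack: [40, 40]
BINARY_OP - → 40 - 40 = 0. Stack: [0]
LOAD_CONST → push 6. Stack: [0, 6]
BINARY_OP - → 0 - 6 = -6. Stack: [-6]
STORE_FAST u → u=-6. Stack: []
LOAD_CONST → push 13. Stack: [13]
STORE_FAST k → k=13. Stack: []
LOAD_FAST k → push 13. Stack: [13]
LOAD_CONST → push 9. Stack: [13, 9]
BINARY_OP - → 13 - 9 = 4. Stack: [4]
STORE_FAST y → y=4. Stack: []
LOAD_FAST y → push 4. Stack: [4]
RETURN_VALUE → return 4.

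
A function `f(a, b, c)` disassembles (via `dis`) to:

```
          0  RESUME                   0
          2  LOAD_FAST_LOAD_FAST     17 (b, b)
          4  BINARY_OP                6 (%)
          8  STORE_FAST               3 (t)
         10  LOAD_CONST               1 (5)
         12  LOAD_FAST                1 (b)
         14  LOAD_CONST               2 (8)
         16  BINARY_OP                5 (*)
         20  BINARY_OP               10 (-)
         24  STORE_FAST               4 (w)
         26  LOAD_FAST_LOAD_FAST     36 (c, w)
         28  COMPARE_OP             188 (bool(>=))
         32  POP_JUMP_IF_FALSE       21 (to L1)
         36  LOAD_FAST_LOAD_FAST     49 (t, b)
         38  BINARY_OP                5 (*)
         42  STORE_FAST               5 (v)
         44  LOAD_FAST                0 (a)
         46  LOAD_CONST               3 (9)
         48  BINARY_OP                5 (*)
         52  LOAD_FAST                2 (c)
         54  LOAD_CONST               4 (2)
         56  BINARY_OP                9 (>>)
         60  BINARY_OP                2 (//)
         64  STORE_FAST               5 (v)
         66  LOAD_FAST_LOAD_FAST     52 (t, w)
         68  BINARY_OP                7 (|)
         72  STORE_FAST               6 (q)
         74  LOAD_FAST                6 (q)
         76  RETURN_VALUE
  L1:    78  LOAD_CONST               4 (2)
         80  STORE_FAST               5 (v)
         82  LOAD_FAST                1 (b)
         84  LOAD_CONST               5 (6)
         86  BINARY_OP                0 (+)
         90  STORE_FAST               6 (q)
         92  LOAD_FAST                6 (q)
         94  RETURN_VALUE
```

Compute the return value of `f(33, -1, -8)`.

5

LOAD_FAST_LOAD_FAST b,b → push -1,-1. Stack: [-1, -1]
BINARY_OP % → -1 % -1 = 0. Stack: [0]
STORE_FAST t → t=0. Stack: []
LOAD_CONST → push 5. Stack: [5]
LOAD_FAST b → push -1. Stack: [5, -1]
LOAD_CONST → push 8. Stack: [5, -1, 8]
BINARY_OP * → -1 * 8 = -8. Stack: [5, -8]
BINARY_OP - → 5 - -8 = 13. Stack: [13]
STORE_FAST w → w=13. Stack: []
LOAD_FAST_LOAD_FAST c,w → push -8,13. Stack: [-8, 13]
COMPARE_OP bool(>=) → -8 vs 13 = False. Stack: [False]
POP_JUMP_IF_FALSE → pop False; jump. Stack: []
LOAD_CONST → push 2. Stack: [2]
STORE_FAST v → v=2. Stack: []
LOAD_FAST b → push -1. Stack: [-1]
LOAD_CONST → push 6. Stack: [-1, 6]
BINARY_OP + → -1 + 6 = 5. Stack: [5]
STORE_FAST q → q=5. Stack: []
LOAD_FAST q → push 5. Stack: [5]
RETURN_VALUE → return 5.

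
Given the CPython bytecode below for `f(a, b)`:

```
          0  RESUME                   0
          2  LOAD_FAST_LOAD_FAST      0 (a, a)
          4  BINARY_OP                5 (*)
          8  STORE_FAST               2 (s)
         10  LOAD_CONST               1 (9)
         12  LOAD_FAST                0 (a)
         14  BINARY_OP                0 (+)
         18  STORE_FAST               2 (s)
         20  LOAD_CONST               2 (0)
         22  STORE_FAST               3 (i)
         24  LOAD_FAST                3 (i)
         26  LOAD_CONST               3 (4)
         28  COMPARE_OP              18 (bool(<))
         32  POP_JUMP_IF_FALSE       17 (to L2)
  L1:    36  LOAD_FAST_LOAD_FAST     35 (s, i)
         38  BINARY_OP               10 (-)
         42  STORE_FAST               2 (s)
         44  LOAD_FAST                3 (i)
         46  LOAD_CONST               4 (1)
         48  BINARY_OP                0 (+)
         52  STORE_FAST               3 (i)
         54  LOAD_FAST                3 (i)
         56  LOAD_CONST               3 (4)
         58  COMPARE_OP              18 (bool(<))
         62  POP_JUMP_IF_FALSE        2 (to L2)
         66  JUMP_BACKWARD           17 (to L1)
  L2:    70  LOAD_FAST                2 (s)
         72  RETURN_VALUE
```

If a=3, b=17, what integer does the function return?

LOAD_FAST_LOAD_FAST a,a → push 3,3. Stack: [3, 3]
BINARY_OP * → 3 * 3 = 9. Stack: [9]
STORE_FAST s → s=9. Stack: []
LOAD_CONST → push 9. Stack: [9]
LOAD_FAST a → push 3. Stack: [9, 3]
BINARY_OP + → 9 + 3 = 12. Stack: [12]
STORE_FAST s → s=12. Stack: []
LOAD_CONST → push 0. Stack: [0]
STORE_FAST i → i=0. Stack: []
LOAD_FAST i → push 0. Stack: [0]
LOAD_CONST → push 4. Stack: [0, 4]
COMPARE_OP bool(<) → 0 vs 4 = True. Stack: [True]
POP_JUMP_IF_FALSE → pop True; no jump. Stack: []
LOAD_FAST_LOAD_FAST s,i → push 12,0. Stack: [12, 0]
BINARY_OP - → 12 - 0 = 12. Stack: [12]
STORE_FAST s → s=12. Stack: []
LOAD_FAST i → push 0. Stack: [0]
LOAD_CONST → push 1. Stack: [0, 1]
BINARY_OP + → 0 + 1 = 1. Stack: [1]
STORE_FAST i → i=1. Stack: []
LOAD_FAST i → push 1. Stack: [1]
LOAD_CONST → push 4. Stack: [1, 4]
COMPARE_OP bool(<) → 1 vs 4 = True. Stack: [True]
POP_JUMP_IF_FALSE → pop True; no jump. Stack: []
LOAD_FAST_LOAD_FAST s,i → push 12,1. Stack: [12, 1]
BINARY_OP - → 12 - 1 = 11. Stack: [11]
STORE_FAST s → s=11. Stack: []
LOAD_FAST i → push 1. Stack: [1]
LOAD_CONST → push 1. Stack: [1, 1]
BINARY_OP + → 1 + 1 = 2. Stack: [2]
STORE_FAST i → i=2. Stack: []
LOAD_FAST i → push 2. Stack: [2]
LOAD_CONST → push 4. Stack: [2, 4]
COMPARE_OP bool(<) → 2 vs 4 = True. Stack: [True]
POP_JUMP_IF_FALSE → pop True; no jump. Stack: []
LOAD_FAST_LOAD_FAST s,i → push 11,2. Stack: [11, 2]
BINARY_OP - → 11 - 2 = 9. Stack: [9]
STORE_FAST s → s=9. Stack: []
LOAD_FAST i → push 2. Stack: [2]
LOAD_CONST → push 1. Stack: [2, 1]
BINARY_OP + → 2 + 1 = 3. Stack: [3]
STORE_FAST i → i=3. Stack: []
LOAD_FAST i → push 3. Stack: [3]
LOAD_CONST → push 4. Stack: [3, 4]
COMPARE_OP bool(<) → 3 vs 4 = True. Stack: [True]
POP_JUMP_IF_FALSE → pop True; no jump. Stack: []
LOAD_FAST_LOAD_FAST s,i → push 9,3. Stack: [9, 3]
BINARY_OP - → 9 - 3 = 6. Stack: [6]
STORE_FAST s → s=6. Stack: []
LOAD_FAST i → push 3. Stack: [3]
LOAD_CONST → push 1. Stack: [3, 1]
BINARY_OP + → 3 + 1 = 4. Stack: [4]
STORE_FAST i → i=4. Stack: []
LOAD_FAST i → push 4. Stack: [4]
LOAD_CONST → push 4. Stack: [4, 4]
COMPARE_OP bool(<) → 4 vs 4 = False. Stack: [False]
POP_JUMP_IF_FALSE → pop False; jump. Stack: []
LOAD_FAST s → push 6. Stack: [6]
RETURN_VALUE → return 6.

6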